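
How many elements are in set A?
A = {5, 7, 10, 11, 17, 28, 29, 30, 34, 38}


Set A = {5, 7, 10, 11, 17, 28, 29, 30, 34, 38}
Listing elements: 5, 7, 10, 11, 17, 28, 29, 30, 34, 38
Counting: 10 elements
|A| = 10

10


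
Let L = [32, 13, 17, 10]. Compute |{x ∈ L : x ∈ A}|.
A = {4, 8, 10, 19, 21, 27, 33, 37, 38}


Set A = {4, 8, 10, 19, 21, 27, 33, 37, 38}
Candidates: [32, 13, 17, 10]
Check each candidate:
32 ∉ A, 13 ∉ A, 17 ∉ A, 10 ∈ A
Count of candidates in A: 1

1


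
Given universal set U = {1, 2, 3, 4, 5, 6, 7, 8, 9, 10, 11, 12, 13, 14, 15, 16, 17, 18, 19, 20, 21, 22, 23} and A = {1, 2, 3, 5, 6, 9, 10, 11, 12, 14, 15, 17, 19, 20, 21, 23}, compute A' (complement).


Universal set U = {1, 2, 3, 4, 5, 6, 7, 8, 9, 10, 11, 12, 13, 14, 15, 16, 17, 18, 19, 20, 21, 22, 23}
Set A = {1, 2, 3, 5, 6, 9, 10, 11, 12, 14, 15, 17, 19, 20, 21, 23}
A' = U \ A = elements in U but not in A
Checking each element of U:
1 (in A, exclude), 2 (in A, exclude), 3 (in A, exclude), 4 (not in A, include), 5 (in A, exclude), 6 (in A, exclude), 7 (not in A, include), 8 (not in A, include), 9 (in A, exclude), 10 (in A, exclude), 11 (in A, exclude), 12 (in A, exclude), 13 (not in A, include), 14 (in A, exclude), 15 (in A, exclude), 16 (not in A, include), 17 (in A, exclude), 18 (not in A, include), 19 (in A, exclude), 20 (in A, exclude), 21 (in A, exclude), 22 (not in A, include), 23 (in A, exclude)
A' = {4, 7, 8, 13, 16, 18, 22}

{4, 7, 8, 13, 16, 18, 22}


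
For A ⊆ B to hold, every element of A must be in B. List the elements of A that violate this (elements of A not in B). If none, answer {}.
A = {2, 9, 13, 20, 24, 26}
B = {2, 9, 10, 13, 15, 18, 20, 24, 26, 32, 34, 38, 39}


Set A = {2, 9, 13, 20, 24, 26}
Set B = {2, 9, 10, 13, 15, 18, 20, 24, 26, 32, 34, 38, 39}
Check each element of A against B:
2 ∈ B, 9 ∈ B, 13 ∈ B, 20 ∈ B, 24 ∈ B, 26 ∈ B
Elements of A not in B: {}

{}


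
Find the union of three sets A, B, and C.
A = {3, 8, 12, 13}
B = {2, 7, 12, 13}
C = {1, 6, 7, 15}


Set A = {3, 8, 12, 13}
Set B = {2, 7, 12, 13}
Set C = {1, 6, 7, 15}
First, A ∪ B = {2, 3, 7, 8, 12, 13}
Then, (A ∪ B) ∪ C = {1, 2, 3, 6, 7, 8, 12, 13, 15}

{1, 2, 3, 6, 7, 8, 12, 13, 15}


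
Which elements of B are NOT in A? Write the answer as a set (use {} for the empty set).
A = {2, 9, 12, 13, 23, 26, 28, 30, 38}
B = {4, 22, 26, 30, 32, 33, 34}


Set A = {2, 9, 12, 13, 23, 26, 28, 30, 38}
Set B = {4, 22, 26, 30, 32, 33, 34}
Check each element of B against A:
4 ∉ A (include), 22 ∉ A (include), 26 ∈ A, 30 ∈ A, 32 ∉ A (include), 33 ∉ A (include), 34 ∉ A (include)
Elements of B not in A: {4, 22, 32, 33, 34}

{4, 22, 32, 33, 34}


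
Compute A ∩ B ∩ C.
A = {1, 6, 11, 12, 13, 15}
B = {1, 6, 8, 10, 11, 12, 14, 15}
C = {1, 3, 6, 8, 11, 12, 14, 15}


Set A = {1, 6, 11, 12, 13, 15}
Set B = {1, 6, 8, 10, 11, 12, 14, 15}
Set C = {1, 3, 6, 8, 11, 12, 14, 15}
First, A ∩ B = {1, 6, 11, 12, 15}
Then, (A ∩ B) ∩ C = {1, 6, 11, 12, 15}

{1, 6, 11, 12, 15}


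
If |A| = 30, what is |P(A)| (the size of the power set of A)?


The set has 30 elements.
The power set contains all possible subsets.
|P(A)| = 2^|A| = 2^30 = 1073741824

1073741824


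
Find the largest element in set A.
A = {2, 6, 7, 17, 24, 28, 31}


Set A = {2, 6, 7, 17, 24, 28, 31}
Elements in ascending order: 2, 6, 7, 17, 24, 28, 31
The largest element is 31.

31


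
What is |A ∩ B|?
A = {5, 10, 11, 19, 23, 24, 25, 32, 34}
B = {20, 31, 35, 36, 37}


Set A = {5, 10, 11, 19, 23, 24, 25, 32, 34}
Set B = {20, 31, 35, 36, 37}
A ∩ B = {}
|A ∩ B| = 0

0


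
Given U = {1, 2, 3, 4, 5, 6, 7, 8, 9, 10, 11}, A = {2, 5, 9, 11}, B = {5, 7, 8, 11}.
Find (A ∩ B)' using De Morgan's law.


U = {1, 2, 3, 4, 5, 6, 7, 8, 9, 10, 11}
A = {2, 5, 9, 11}, B = {5, 7, 8, 11}
A ∩ B = {5, 11}
(A ∩ B)' = U \ (A ∩ B) = {1, 2, 3, 4, 6, 7, 8, 9, 10}
Verification via A' ∪ B': A' = {1, 3, 4, 6, 7, 8, 10}, B' = {1, 2, 3, 4, 6, 9, 10}
A' ∪ B' = {1, 2, 3, 4, 6, 7, 8, 9, 10} ✓

{1, 2, 3, 4, 6, 7, 8, 9, 10}


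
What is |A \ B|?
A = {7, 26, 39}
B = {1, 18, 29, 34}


Set A = {7, 26, 39}
Set B = {1, 18, 29, 34}
A \ B = {7, 26, 39}
|A \ B| = 3

3


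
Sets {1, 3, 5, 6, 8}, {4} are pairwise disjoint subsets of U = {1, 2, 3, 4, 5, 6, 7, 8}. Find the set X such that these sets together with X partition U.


U = {1, 2, 3, 4, 5, 6, 7, 8}
Shown blocks: {1, 3, 5, 6, 8}, {4}
A partition's blocks are pairwise disjoint and cover U, so the missing block = U \ (union of shown blocks).
Union of shown blocks: {1, 3, 4, 5, 6, 8}
Missing block = U \ (union) = {2, 7}

{2, 7}


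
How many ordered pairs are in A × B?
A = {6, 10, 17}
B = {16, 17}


Set A = {6, 10, 17} has 3 elements.
Set B = {16, 17} has 2 elements.
|A × B| = |A| × |B| = 3 × 2 = 6

6


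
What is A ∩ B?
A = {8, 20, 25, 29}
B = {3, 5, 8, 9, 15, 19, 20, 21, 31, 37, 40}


Set A = {8, 20, 25, 29}
Set B = {3, 5, 8, 9, 15, 19, 20, 21, 31, 37, 40}
A ∩ B includes only elements in both sets.
Check each element of A against B:
8 ✓, 20 ✓, 25 ✗, 29 ✗
A ∩ B = {8, 20}

{8, 20}


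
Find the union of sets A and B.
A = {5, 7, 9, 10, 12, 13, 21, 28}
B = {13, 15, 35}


Set A = {5, 7, 9, 10, 12, 13, 21, 28}
Set B = {13, 15, 35}
A ∪ B includes all elements in either set.
Elements from A: {5, 7, 9, 10, 12, 13, 21, 28}
Elements from B not already included: {15, 35}
A ∪ B = {5, 7, 9, 10, 12, 13, 15, 21, 28, 35}

{5, 7, 9, 10, 12, 13, 15, 21, 28, 35}


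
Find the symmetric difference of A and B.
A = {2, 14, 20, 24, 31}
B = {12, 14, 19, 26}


Set A = {2, 14, 20, 24, 31}
Set B = {12, 14, 19, 26}
A △ B = (A \ B) ∪ (B \ A)
Elements in A but not B: {2, 20, 24, 31}
Elements in B but not A: {12, 19, 26}
A △ B = {2, 12, 19, 20, 24, 26, 31}

{2, 12, 19, 20, 24, 26, 31}


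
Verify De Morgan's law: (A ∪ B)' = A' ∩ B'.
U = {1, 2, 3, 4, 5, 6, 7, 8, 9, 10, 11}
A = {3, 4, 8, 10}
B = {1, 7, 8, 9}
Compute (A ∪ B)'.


U = {1, 2, 3, 4, 5, 6, 7, 8, 9, 10, 11}
A = {3, 4, 8, 10}, B = {1, 7, 8, 9}
A ∪ B = {1, 3, 4, 7, 8, 9, 10}
(A ∪ B)' = U \ (A ∪ B) = {2, 5, 6, 11}
Verification via A' ∩ B': A' = {1, 2, 5, 6, 7, 9, 11}, B' = {2, 3, 4, 5, 6, 10, 11}
A' ∩ B' = {2, 5, 6, 11} ✓

{2, 5, 6, 11}


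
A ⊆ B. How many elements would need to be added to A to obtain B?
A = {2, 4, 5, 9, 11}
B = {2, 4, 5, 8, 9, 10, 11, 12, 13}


Set A = {2, 4, 5, 9, 11}, |A| = 5
Set B = {2, 4, 5, 8, 9, 10, 11, 12, 13}, |B| = 9
Since A ⊆ B: B \ A = {8, 10, 12, 13}
|B| - |A| = 9 - 5 = 4

4


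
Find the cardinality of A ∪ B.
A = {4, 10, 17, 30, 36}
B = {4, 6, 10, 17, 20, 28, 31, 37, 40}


Set A = {4, 10, 17, 30, 36}, |A| = 5
Set B = {4, 6, 10, 17, 20, 28, 31, 37, 40}, |B| = 9
A ∩ B = {4, 10, 17}, |A ∩ B| = 3
|A ∪ B| = |A| + |B| - |A ∩ B| = 5 + 9 - 3 = 11

11


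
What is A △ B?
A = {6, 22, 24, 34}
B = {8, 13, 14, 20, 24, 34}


Set A = {6, 22, 24, 34}
Set B = {8, 13, 14, 20, 24, 34}
A △ B = (A \ B) ∪ (B \ A)
Elements in A but not B: {6, 22}
Elements in B but not A: {8, 13, 14, 20}
A △ B = {6, 8, 13, 14, 20, 22}

{6, 8, 13, 14, 20, 22}


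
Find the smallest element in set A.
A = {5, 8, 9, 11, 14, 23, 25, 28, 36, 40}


Set A = {5, 8, 9, 11, 14, 23, 25, 28, 36, 40}
Elements in ascending order: 5, 8, 9, 11, 14, 23, 25, 28, 36, 40
The smallest element is 5.

5


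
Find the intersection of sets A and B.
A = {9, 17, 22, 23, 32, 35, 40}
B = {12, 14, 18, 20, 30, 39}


Set A = {9, 17, 22, 23, 32, 35, 40}
Set B = {12, 14, 18, 20, 30, 39}
A ∩ B includes only elements in both sets.
Check each element of A against B:
9 ✗, 17 ✗, 22 ✗, 23 ✗, 32 ✗, 35 ✗, 40 ✗
A ∩ B = {}

{}


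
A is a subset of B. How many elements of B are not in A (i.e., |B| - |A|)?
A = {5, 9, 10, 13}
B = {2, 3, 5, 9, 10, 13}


Set A = {5, 9, 10, 13}, |A| = 4
Set B = {2, 3, 5, 9, 10, 13}, |B| = 6
Since A ⊆ B: B \ A = {2, 3}
|B| - |A| = 6 - 4 = 2

2


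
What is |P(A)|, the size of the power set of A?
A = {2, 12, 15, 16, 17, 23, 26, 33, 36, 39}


Set A = {2, 12, 15, 16, 17, 23, 26, 33, 36, 39}
|A| = 10
The power set P(A) contains all subsets of A.
|P(A)| = 2^|A| = 2^10 = 1024

1024


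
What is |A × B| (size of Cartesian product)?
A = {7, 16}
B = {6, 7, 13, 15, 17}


Set A = {7, 16} has 2 elements.
Set B = {6, 7, 13, 15, 17} has 5 elements.
|A × B| = |A| × |B| = 2 × 5 = 10

10


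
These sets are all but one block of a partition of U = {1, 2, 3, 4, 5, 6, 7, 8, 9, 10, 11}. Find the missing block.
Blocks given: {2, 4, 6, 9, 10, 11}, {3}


U = {1, 2, 3, 4, 5, 6, 7, 8, 9, 10, 11}
Shown blocks: {2, 4, 6, 9, 10, 11}, {3}
A partition's blocks are pairwise disjoint and cover U, so the missing block = U \ (union of shown blocks).
Union of shown blocks: {2, 3, 4, 6, 9, 10, 11}
Missing block = U \ (union) = {1, 5, 7, 8}

{1, 5, 7, 8}


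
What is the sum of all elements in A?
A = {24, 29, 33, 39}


Set A = {24, 29, 33, 39}
Sum = 24 + 29 + 33 + 39 = 125

125


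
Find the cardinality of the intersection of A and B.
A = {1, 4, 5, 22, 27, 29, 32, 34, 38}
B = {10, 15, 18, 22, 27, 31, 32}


Set A = {1, 4, 5, 22, 27, 29, 32, 34, 38}
Set B = {10, 15, 18, 22, 27, 31, 32}
A ∩ B = {22, 27, 32}
|A ∩ B| = 3

3


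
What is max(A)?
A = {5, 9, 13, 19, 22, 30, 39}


Set A = {5, 9, 13, 19, 22, 30, 39}
Elements in ascending order: 5, 9, 13, 19, 22, 30, 39
The largest element is 39.

39


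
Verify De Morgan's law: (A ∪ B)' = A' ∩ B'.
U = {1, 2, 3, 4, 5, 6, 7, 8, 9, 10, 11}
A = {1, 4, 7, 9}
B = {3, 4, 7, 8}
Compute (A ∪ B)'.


U = {1, 2, 3, 4, 5, 6, 7, 8, 9, 10, 11}
A = {1, 4, 7, 9}, B = {3, 4, 7, 8}
A ∪ B = {1, 3, 4, 7, 8, 9}
(A ∪ B)' = U \ (A ∪ B) = {2, 5, 6, 10, 11}
Verification via A' ∩ B': A' = {2, 3, 5, 6, 8, 10, 11}, B' = {1, 2, 5, 6, 9, 10, 11}
A' ∩ B' = {2, 5, 6, 10, 11} ✓

{2, 5, 6, 10, 11}


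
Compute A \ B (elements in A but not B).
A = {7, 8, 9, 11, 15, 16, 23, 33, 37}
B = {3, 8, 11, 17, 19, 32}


Set A = {7, 8, 9, 11, 15, 16, 23, 33, 37}
Set B = {3, 8, 11, 17, 19, 32}
A \ B includes elements in A that are not in B.
Check each element of A:
7 (not in B, keep), 8 (in B, remove), 9 (not in B, keep), 11 (in B, remove), 15 (not in B, keep), 16 (not in B, keep), 23 (not in B, keep), 33 (not in B, keep), 37 (not in B, keep)
A \ B = {7, 9, 15, 16, 23, 33, 37}

{7, 9, 15, 16, 23, 33, 37}


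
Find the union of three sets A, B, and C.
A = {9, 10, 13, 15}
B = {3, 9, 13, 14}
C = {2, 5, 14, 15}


Set A = {9, 10, 13, 15}
Set B = {3, 9, 13, 14}
Set C = {2, 5, 14, 15}
First, A ∪ B = {3, 9, 10, 13, 14, 15}
Then, (A ∪ B) ∪ C = {2, 3, 5, 9, 10, 13, 14, 15}

{2, 3, 5, 9, 10, 13, 14, 15}


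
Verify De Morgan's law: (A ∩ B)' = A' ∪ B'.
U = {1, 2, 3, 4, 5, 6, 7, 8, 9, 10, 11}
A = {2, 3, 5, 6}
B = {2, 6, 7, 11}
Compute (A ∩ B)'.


U = {1, 2, 3, 4, 5, 6, 7, 8, 9, 10, 11}
A = {2, 3, 5, 6}, B = {2, 6, 7, 11}
A ∩ B = {2, 6}
(A ∩ B)' = U \ (A ∩ B) = {1, 3, 4, 5, 7, 8, 9, 10, 11}
Verification via A' ∪ B': A' = {1, 4, 7, 8, 9, 10, 11}, B' = {1, 3, 4, 5, 8, 9, 10}
A' ∪ B' = {1, 3, 4, 5, 7, 8, 9, 10, 11} ✓

{1, 3, 4, 5, 7, 8, 9, 10, 11}


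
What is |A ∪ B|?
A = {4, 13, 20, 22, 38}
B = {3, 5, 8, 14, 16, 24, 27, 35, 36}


Set A = {4, 13, 20, 22, 38}, |A| = 5
Set B = {3, 5, 8, 14, 16, 24, 27, 35, 36}, |B| = 9
A ∩ B = {}, |A ∩ B| = 0
|A ∪ B| = |A| + |B| - |A ∩ B| = 5 + 9 - 0 = 14

14


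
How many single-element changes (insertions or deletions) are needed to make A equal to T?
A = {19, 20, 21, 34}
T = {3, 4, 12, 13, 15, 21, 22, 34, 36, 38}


Set A = {19, 20, 21, 34}
Set T = {3, 4, 12, 13, 15, 21, 22, 34, 36, 38}
Elements to remove from A (in A, not in T): {19, 20} → 2 removals
Elements to add to A (in T, not in A): {3, 4, 12, 13, 15, 22, 36, 38} → 8 additions
Total edits = 2 + 8 = 10

10


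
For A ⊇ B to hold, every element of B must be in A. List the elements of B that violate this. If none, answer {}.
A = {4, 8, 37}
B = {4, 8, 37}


Set A = {4, 8, 37}
Set B = {4, 8, 37}
Check each element of B against A:
4 ∈ A, 8 ∈ A, 37 ∈ A
Elements of B not in A: {}

{}


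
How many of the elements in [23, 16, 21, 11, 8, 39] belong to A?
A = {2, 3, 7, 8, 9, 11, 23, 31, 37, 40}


Set A = {2, 3, 7, 8, 9, 11, 23, 31, 37, 40}
Candidates: [23, 16, 21, 11, 8, 39]
Check each candidate:
23 ∈ A, 16 ∉ A, 21 ∉ A, 11 ∈ A, 8 ∈ A, 39 ∉ A
Count of candidates in A: 3

3


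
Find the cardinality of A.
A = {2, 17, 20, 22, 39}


Set A = {2, 17, 20, 22, 39}
Listing elements: 2, 17, 20, 22, 39
Counting: 5 elements
|A| = 5

5


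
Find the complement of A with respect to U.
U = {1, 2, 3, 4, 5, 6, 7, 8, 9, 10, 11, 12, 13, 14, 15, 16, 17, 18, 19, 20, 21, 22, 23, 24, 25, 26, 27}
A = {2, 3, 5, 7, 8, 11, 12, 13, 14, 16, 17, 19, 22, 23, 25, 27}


Universal set U = {1, 2, 3, 4, 5, 6, 7, 8, 9, 10, 11, 12, 13, 14, 15, 16, 17, 18, 19, 20, 21, 22, 23, 24, 25, 26, 27}
Set A = {2, 3, 5, 7, 8, 11, 12, 13, 14, 16, 17, 19, 22, 23, 25, 27}
A' = U \ A = elements in U but not in A
Checking each element of U:
1 (not in A, include), 2 (in A, exclude), 3 (in A, exclude), 4 (not in A, include), 5 (in A, exclude), 6 (not in A, include), 7 (in A, exclude), 8 (in A, exclude), 9 (not in A, include), 10 (not in A, include), 11 (in A, exclude), 12 (in A, exclude), 13 (in A, exclude), 14 (in A, exclude), 15 (not in A, include), 16 (in A, exclude), 17 (in A, exclude), 18 (not in A, include), 19 (in A, exclude), 20 (not in A, include), 21 (not in A, include), 22 (in A, exclude), 23 (in A, exclude), 24 (not in A, include), 25 (in A, exclude), 26 (not in A, include), 27 (in A, exclude)
A' = {1, 4, 6, 9, 10, 15, 18, 20, 21, 24, 26}

{1, 4, 6, 9, 10, 15, 18, 20, 21, 24, 26}


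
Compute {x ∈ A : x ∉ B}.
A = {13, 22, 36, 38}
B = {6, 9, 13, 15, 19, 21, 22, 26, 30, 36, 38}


Set A = {13, 22, 36, 38}
Set B = {6, 9, 13, 15, 19, 21, 22, 26, 30, 36, 38}
Check each element of A against B:
13 ∈ B, 22 ∈ B, 36 ∈ B, 38 ∈ B
Elements of A not in B: {}

{}


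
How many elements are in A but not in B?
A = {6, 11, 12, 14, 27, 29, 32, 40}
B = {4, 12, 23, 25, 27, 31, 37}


Set A = {6, 11, 12, 14, 27, 29, 32, 40}
Set B = {4, 12, 23, 25, 27, 31, 37}
A \ B = {6, 11, 14, 29, 32, 40}
|A \ B| = 6

6


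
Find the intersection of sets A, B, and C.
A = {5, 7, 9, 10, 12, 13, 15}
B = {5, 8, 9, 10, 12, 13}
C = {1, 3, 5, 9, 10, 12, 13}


Set A = {5, 7, 9, 10, 12, 13, 15}
Set B = {5, 8, 9, 10, 12, 13}
Set C = {1, 3, 5, 9, 10, 12, 13}
First, A ∩ B = {5, 9, 10, 12, 13}
Then, (A ∩ B) ∩ C = {5, 9, 10, 12, 13}

{5, 9, 10, 12, 13}


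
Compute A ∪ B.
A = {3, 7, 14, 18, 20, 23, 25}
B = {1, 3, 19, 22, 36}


Set A = {3, 7, 14, 18, 20, 23, 25}
Set B = {1, 3, 19, 22, 36}
A ∪ B includes all elements in either set.
Elements from A: {3, 7, 14, 18, 20, 23, 25}
Elements from B not already included: {1, 19, 22, 36}
A ∪ B = {1, 3, 7, 14, 18, 19, 20, 22, 23, 25, 36}

{1, 3, 7, 14, 18, 19, 20, 22, 23, 25, 36}


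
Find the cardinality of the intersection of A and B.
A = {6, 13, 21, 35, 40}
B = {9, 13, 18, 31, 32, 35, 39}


Set A = {6, 13, 21, 35, 40}
Set B = {9, 13, 18, 31, 32, 35, 39}
A ∩ B = {13, 35}
|A ∩ B| = 2

2


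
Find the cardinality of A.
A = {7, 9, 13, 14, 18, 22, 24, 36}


Set A = {7, 9, 13, 14, 18, 22, 24, 36}
Listing elements: 7, 9, 13, 14, 18, 22, 24, 36
Counting: 8 elements
|A| = 8

8


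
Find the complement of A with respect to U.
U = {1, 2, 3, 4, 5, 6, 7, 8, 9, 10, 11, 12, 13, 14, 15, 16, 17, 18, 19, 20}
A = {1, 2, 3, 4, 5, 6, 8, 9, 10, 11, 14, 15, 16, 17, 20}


Universal set U = {1, 2, 3, 4, 5, 6, 7, 8, 9, 10, 11, 12, 13, 14, 15, 16, 17, 18, 19, 20}
Set A = {1, 2, 3, 4, 5, 6, 8, 9, 10, 11, 14, 15, 16, 17, 20}
A' = U \ A = elements in U but not in A
Checking each element of U:
1 (in A, exclude), 2 (in A, exclude), 3 (in A, exclude), 4 (in A, exclude), 5 (in A, exclude), 6 (in A, exclude), 7 (not in A, include), 8 (in A, exclude), 9 (in A, exclude), 10 (in A, exclude), 11 (in A, exclude), 12 (not in A, include), 13 (not in A, include), 14 (in A, exclude), 15 (in A, exclude), 16 (in A, exclude), 17 (in A, exclude), 18 (not in A, include), 19 (not in A, include), 20 (in A, exclude)
A' = {7, 12, 13, 18, 19}

{7, 12, 13, 18, 19}


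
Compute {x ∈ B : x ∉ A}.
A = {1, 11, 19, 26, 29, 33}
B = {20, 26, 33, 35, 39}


Set A = {1, 11, 19, 26, 29, 33}
Set B = {20, 26, 33, 35, 39}
Check each element of B against A:
20 ∉ A (include), 26 ∈ A, 33 ∈ A, 35 ∉ A (include), 39 ∉ A (include)
Elements of B not in A: {20, 35, 39}

{20, 35, 39}


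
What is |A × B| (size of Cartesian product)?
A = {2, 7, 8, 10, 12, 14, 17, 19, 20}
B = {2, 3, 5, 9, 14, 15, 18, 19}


Set A = {2, 7, 8, 10, 12, 14, 17, 19, 20} has 9 elements.
Set B = {2, 3, 5, 9, 14, 15, 18, 19} has 8 elements.
|A × B| = |A| × |B| = 9 × 8 = 72

72


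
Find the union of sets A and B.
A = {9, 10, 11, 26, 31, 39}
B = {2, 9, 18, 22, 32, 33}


Set A = {9, 10, 11, 26, 31, 39}
Set B = {2, 9, 18, 22, 32, 33}
A ∪ B includes all elements in either set.
Elements from A: {9, 10, 11, 26, 31, 39}
Elements from B not already included: {2, 18, 22, 32, 33}
A ∪ B = {2, 9, 10, 11, 18, 22, 26, 31, 32, 33, 39}

{2, 9, 10, 11, 18, 22, 26, 31, 32, 33, 39}


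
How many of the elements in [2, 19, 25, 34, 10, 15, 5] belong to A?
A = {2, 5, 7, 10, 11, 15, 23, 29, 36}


Set A = {2, 5, 7, 10, 11, 15, 23, 29, 36}
Candidates: [2, 19, 25, 34, 10, 15, 5]
Check each candidate:
2 ∈ A, 19 ∉ A, 25 ∉ A, 34 ∉ A, 10 ∈ A, 15 ∈ A, 5 ∈ A
Count of candidates in A: 4

4


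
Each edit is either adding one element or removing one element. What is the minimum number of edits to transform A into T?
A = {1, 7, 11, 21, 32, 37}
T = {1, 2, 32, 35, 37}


Set A = {1, 7, 11, 21, 32, 37}
Set T = {1, 2, 32, 35, 37}
Elements to remove from A (in A, not in T): {7, 11, 21} → 3 removals
Elements to add to A (in T, not in A): {2, 35} → 2 additions
Total edits = 3 + 2 = 5

5


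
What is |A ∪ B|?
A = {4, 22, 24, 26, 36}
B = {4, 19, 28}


Set A = {4, 22, 24, 26, 36}, |A| = 5
Set B = {4, 19, 28}, |B| = 3
A ∩ B = {4}, |A ∩ B| = 1
|A ∪ B| = |A| + |B| - |A ∩ B| = 5 + 3 - 1 = 7

7


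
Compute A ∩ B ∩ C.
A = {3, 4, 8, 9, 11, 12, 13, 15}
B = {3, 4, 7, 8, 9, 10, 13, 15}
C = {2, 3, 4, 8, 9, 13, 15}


Set A = {3, 4, 8, 9, 11, 12, 13, 15}
Set B = {3, 4, 7, 8, 9, 10, 13, 15}
Set C = {2, 3, 4, 8, 9, 13, 15}
First, A ∩ B = {3, 4, 8, 9, 13, 15}
Then, (A ∩ B) ∩ C = {3, 4, 8, 9, 13, 15}

{3, 4, 8, 9, 13, 15}


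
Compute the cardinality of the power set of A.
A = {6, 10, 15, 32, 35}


Set A = {6, 10, 15, 32, 35}
|A| = 5
The power set P(A) contains all subsets of A.
|P(A)| = 2^|A| = 2^5 = 32

32


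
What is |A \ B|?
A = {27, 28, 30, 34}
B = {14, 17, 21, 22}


Set A = {27, 28, 30, 34}
Set B = {14, 17, 21, 22}
A \ B = {27, 28, 30, 34}
|A \ B| = 4

4


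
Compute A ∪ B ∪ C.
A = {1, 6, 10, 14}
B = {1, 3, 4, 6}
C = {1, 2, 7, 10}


Set A = {1, 6, 10, 14}
Set B = {1, 3, 4, 6}
Set C = {1, 2, 7, 10}
First, A ∪ B = {1, 3, 4, 6, 10, 14}
Then, (A ∪ B) ∪ C = {1, 2, 3, 4, 6, 7, 10, 14}

{1, 2, 3, 4, 6, 7, 10, 14}


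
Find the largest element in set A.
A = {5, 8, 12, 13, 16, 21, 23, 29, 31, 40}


Set A = {5, 8, 12, 13, 16, 21, 23, 29, 31, 40}
Elements in ascending order: 5, 8, 12, 13, 16, 21, 23, 29, 31, 40
The largest element is 40.

40


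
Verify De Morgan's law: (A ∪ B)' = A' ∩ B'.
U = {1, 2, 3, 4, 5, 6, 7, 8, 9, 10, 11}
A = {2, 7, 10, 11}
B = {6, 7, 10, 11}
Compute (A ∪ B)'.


U = {1, 2, 3, 4, 5, 6, 7, 8, 9, 10, 11}
A = {2, 7, 10, 11}, B = {6, 7, 10, 11}
A ∪ B = {2, 6, 7, 10, 11}
(A ∪ B)' = U \ (A ∪ B) = {1, 3, 4, 5, 8, 9}
Verification via A' ∩ B': A' = {1, 3, 4, 5, 6, 8, 9}, B' = {1, 2, 3, 4, 5, 8, 9}
A' ∩ B' = {1, 3, 4, 5, 8, 9} ✓

{1, 3, 4, 5, 8, 9}


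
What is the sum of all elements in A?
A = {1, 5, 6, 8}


Set A = {1, 5, 6, 8}
Sum = 1 + 5 + 6 + 8 = 20

20


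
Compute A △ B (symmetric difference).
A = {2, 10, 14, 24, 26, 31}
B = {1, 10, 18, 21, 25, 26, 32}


Set A = {2, 10, 14, 24, 26, 31}
Set B = {1, 10, 18, 21, 25, 26, 32}
A △ B = (A \ B) ∪ (B \ A)
Elements in A but not B: {2, 14, 24, 31}
Elements in B but not A: {1, 18, 21, 25, 32}
A △ B = {1, 2, 14, 18, 21, 24, 25, 31, 32}

{1, 2, 14, 18, 21, 24, 25, 31, 32}


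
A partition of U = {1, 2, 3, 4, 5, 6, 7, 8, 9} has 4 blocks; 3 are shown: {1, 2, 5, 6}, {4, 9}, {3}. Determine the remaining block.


U = {1, 2, 3, 4, 5, 6, 7, 8, 9}
Shown blocks: {1, 2, 5, 6}, {4, 9}, {3}
A partition's blocks are pairwise disjoint and cover U, so the missing block = U \ (union of shown blocks).
Union of shown blocks: {1, 2, 3, 4, 5, 6, 9}
Missing block = U \ (union) = {7, 8}

{7, 8}


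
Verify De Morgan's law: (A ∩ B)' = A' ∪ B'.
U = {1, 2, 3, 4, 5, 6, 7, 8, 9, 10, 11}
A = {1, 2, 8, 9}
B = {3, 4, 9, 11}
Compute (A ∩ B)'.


U = {1, 2, 3, 4, 5, 6, 7, 8, 9, 10, 11}
A = {1, 2, 8, 9}, B = {3, 4, 9, 11}
A ∩ B = {9}
(A ∩ B)' = U \ (A ∩ B) = {1, 2, 3, 4, 5, 6, 7, 8, 10, 11}
Verification via A' ∪ B': A' = {3, 4, 5, 6, 7, 10, 11}, B' = {1, 2, 5, 6, 7, 8, 10}
A' ∪ B' = {1, 2, 3, 4, 5, 6, 7, 8, 10, 11} ✓

{1, 2, 3, 4, 5, 6, 7, 8, 10, 11}


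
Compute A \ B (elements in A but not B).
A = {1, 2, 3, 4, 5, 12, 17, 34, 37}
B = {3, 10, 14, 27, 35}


Set A = {1, 2, 3, 4, 5, 12, 17, 34, 37}
Set B = {3, 10, 14, 27, 35}
A \ B includes elements in A that are not in B.
Check each element of A:
1 (not in B, keep), 2 (not in B, keep), 3 (in B, remove), 4 (not in B, keep), 5 (not in B, keep), 12 (not in B, keep), 17 (not in B, keep), 34 (not in B, keep), 37 (not in B, keep)
A \ B = {1, 2, 4, 5, 12, 17, 34, 37}

{1, 2, 4, 5, 12, 17, 34, 37}


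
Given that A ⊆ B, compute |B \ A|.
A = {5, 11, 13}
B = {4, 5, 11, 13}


Set A = {5, 11, 13}, |A| = 3
Set B = {4, 5, 11, 13}, |B| = 4
Since A ⊆ B: B \ A = {4}
|B| - |A| = 4 - 3 = 1

1


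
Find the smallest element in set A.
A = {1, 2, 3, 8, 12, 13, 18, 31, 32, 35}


Set A = {1, 2, 3, 8, 12, 13, 18, 31, 32, 35}
Elements in ascending order: 1, 2, 3, 8, 12, 13, 18, 31, 32, 35
The smallest element is 1.

1


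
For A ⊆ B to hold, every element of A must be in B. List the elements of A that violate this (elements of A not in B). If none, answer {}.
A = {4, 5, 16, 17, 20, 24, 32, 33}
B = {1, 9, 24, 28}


Set A = {4, 5, 16, 17, 20, 24, 32, 33}
Set B = {1, 9, 24, 28}
Check each element of A against B:
4 ∉ B (include), 5 ∉ B (include), 16 ∉ B (include), 17 ∉ B (include), 20 ∉ B (include), 24 ∈ B, 32 ∉ B (include), 33 ∉ B (include)
Elements of A not in B: {4, 5, 16, 17, 20, 32, 33}

{4, 5, 16, 17, 20, 32, 33}


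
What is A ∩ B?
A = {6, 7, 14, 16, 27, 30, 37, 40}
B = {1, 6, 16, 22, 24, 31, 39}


Set A = {6, 7, 14, 16, 27, 30, 37, 40}
Set B = {1, 6, 16, 22, 24, 31, 39}
A ∩ B includes only elements in both sets.
Check each element of A against B:
6 ✓, 7 ✗, 14 ✗, 16 ✓, 27 ✗, 30 ✗, 37 ✗, 40 ✗
A ∩ B = {6, 16}

{6, 16}


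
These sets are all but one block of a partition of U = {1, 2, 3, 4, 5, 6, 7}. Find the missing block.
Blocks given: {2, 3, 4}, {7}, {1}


U = {1, 2, 3, 4, 5, 6, 7}
Shown blocks: {2, 3, 4}, {7}, {1}
A partition's blocks are pairwise disjoint and cover U, so the missing block = U \ (union of shown blocks).
Union of shown blocks: {1, 2, 3, 4, 7}
Missing block = U \ (union) = {5, 6}

{5, 6}


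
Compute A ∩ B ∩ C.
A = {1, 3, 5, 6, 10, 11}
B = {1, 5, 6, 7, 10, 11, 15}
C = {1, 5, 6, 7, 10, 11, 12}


Set A = {1, 3, 5, 6, 10, 11}
Set B = {1, 5, 6, 7, 10, 11, 15}
Set C = {1, 5, 6, 7, 10, 11, 12}
First, A ∩ B = {1, 5, 6, 10, 11}
Then, (A ∩ B) ∩ C = {1, 5, 6, 10, 11}

{1, 5, 6, 10, 11}


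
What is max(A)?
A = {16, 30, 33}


Set A = {16, 30, 33}
Elements in ascending order: 16, 30, 33
The largest element is 33.

33


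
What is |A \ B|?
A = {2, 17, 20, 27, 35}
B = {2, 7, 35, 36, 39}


Set A = {2, 17, 20, 27, 35}
Set B = {2, 7, 35, 36, 39}
A \ B = {17, 20, 27}
|A \ B| = 3

3


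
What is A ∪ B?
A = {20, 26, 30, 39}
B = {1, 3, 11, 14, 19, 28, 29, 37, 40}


Set A = {20, 26, 30, 39}
Set B = {1, 3, 11, 14, 19, 28, 29, 37, 40}
A ∪ B includes all elements in either set.
Elements from A: {20, 26, 30, 39}
Elements from B not already included: {1, 3, 11, 14, 19, 28, 29, 37, 40}
A ∪ B = {1, 3, 11, 14, 19, 20, 26, 28, 29, 30, 37, 39, 40}

{1, 3, 11, 14, 19, 20, 26, 28, 29, 30, 37, 39, 40}


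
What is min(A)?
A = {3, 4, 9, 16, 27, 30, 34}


Set A = {3, 4, 9, 16, 27, 30, 34}
Elements in ascending order: 3, 4, 9, 16, 27, 30, 34
The smallest element is 3.

3


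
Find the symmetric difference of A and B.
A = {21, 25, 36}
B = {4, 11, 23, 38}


Set A = {21, 25, 36}
Set B = {4, 11, 23, 38}
A △ B = (A \ B) ∪ (B \ A)
Elements in A but not B: {21, 25, 36}
Elements in B but not A: {4, 11, 23, 38}
A △ B = {4, 11, 21, 23, 25, 36, 38}

{4, 11, 21, 23, 25, 36, 38}


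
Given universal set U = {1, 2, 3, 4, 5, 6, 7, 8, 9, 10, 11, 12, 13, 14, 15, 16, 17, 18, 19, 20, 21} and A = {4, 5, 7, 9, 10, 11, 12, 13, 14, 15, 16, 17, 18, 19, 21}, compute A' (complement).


Universal set U = {1, 2, 3, 4, 5, 6, 7, 8, 9, 10, 11, 12, 13, 14, 15, 16, 17, 18, 19, 20, 21}
Set A = {4, 5, 7, 9, 10, 11, 12, 13, 14, 15, 16, 17, 18, 19, 21}
A' = U \ A = elements in U but not in A
Checking each element of U:
1 (not in A, include), 2 (not in A, include), 3 (not in A, include), 4 (in A, exclude), 5 (in A, exclude), 6 (not in A, include), 7 (in A, exclude), 8 (not in A, include), 9 (in A, exclude), 10 (in A, exclude), 11 (in A, exclude), 12 (in A, exclude), 13 (in A, exclude), 14 (in A, exclude), 15 (in A, exclude), 16 (in A, exclude), 17 (in A, exclude), 18 (in A, exclude), 19 (in A, exclude), 20 (not in A, include), 21 (in A, exclude)
A' = {1, 2, 3, 6, 8, 20}

{1, 2, 3, 6, 8, 20}


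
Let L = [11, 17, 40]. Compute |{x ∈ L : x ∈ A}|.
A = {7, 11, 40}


Set A = {7, 11, 40}
Candidates: [11, 17, 40]
Check each candidate:
11 ∈ A, 17 ∉ A, 40 ∈ A
Count of candidates in A: 2

2


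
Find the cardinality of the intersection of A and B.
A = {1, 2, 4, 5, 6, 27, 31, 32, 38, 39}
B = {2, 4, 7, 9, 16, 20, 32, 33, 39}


Set A = {1, 2, 4, 5, 6, 27, 31, 32, 38, 39}
Set B = {2, 4, 7, 9, 16, 20, 32, 33, 39}
A ∩ B = {2, 4, 32, 39}
|A ∩ B| = 4

4


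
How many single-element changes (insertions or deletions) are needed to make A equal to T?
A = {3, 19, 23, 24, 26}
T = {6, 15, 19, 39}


Set A = {3, 19, 23, 24, 26}
Set T = {6, 15, 19, 39}
Elements to remove from A (in A, not in T): {3, 23, 24, 26} → 4 removals
Elements to add to A (in T, not in A): {6, 15, 39} → 3 additions
Total edits = 4 + 3 = 7

7


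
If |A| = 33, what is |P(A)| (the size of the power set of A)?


The set has 33 elements.
The power set contains all possible subsets.
|P(A)| = 2^|A| = 2^33 = 8589934592

8589934592


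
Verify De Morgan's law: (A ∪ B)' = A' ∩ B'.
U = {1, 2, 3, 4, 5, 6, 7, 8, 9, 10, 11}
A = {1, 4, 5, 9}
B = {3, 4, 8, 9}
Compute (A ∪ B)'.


U = {1, 2, 3, 4, 5, 6, 7, 8, 9, 10, 11}
A = {1, 4, 5, 9}, B = {3, 4, 8, 9}
A ∪ B = {1, 3, 4, 5, 8, 9}
(A ∪ B)' = U \ (A ∪ B) = {2, 6, 7, 10, 11}
Verification via A' ∩ B': A' = {2, 3, 6, 7, 8, 10, 11}, B' = {1, 2, 5, 6, 7, 10, 11}
A' ∩ B' = {2, 6, 7, 10, 11} ✓

{2, 6, 7, 10, 11}


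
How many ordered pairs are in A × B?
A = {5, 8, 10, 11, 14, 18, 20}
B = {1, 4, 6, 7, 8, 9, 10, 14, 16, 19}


Set A = {5, 8, 10, 11, 14, 18, 20} has 7 elements.
Set B = {1, 4, 6, 7, 8, 9, 10, 14, 16, 19} has 10 elements.
|A × B| = |A| × |B| = 7 × 10 = 70

70


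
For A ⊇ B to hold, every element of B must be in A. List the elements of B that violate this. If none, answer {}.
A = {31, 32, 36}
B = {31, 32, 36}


Set A = {31, 32, 36}
Set B = {31, 32, 36}
Check each element of B against A:
31 ∈ A, 32 ∈ A, 36 ∈ A
Elements of B not in A: {}

{}


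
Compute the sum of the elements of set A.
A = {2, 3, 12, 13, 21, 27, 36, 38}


Set A = {2, 3, 12, 13, 21, 27, 36, 38}
Sum = 2 + 3 + 12 + 13 + 21 + 27 + 36 + 38 = 152

152


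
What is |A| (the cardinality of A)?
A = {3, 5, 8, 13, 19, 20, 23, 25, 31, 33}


Set A = {3, 5, 8, 13, 19, 20, 23, 25, 31, 33}
Listing elements: 3, 5, 8, 13, 19, 20, 23, 25, 31, 33
Counting: 10 elements
|A| = 10

10


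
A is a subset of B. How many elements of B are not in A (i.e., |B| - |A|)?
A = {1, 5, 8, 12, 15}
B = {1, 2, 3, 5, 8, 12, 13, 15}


Set A = {1, 5, 8, 12, 15}, |A| = 5
Set B = {1, 2, 3, 5, 8, 12, 13, 15}, |B| = 8
Since A ⊆ B: B \ A = {2, 3, 13}
|B| - |A| = 8 - 5 = 3

3


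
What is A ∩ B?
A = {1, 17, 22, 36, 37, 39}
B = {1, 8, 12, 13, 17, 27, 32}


Set A = {1, 17, 22, 36, 37, 39}
Set B = {1, 8, 12, 13, 17, 27, 32}
A ∩ B includes only elements in both sets.
Check each element of A against B:
1 ✓, 17 ✓, 22 ✗, 36 ✗, 37 ✗, 39 ✗
A ∩ B = {1, 17}

{1, 17}


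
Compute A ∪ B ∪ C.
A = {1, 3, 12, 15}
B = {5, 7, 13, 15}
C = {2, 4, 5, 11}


Set A = {1, 3, 12, 15}
Set B = {5, 7, 13, 15}
Set C = {2, 4, 5, 11}
First, A ∪ B = {1, 3, 5, 7, 12, 13, 15}
Then, (A ∪ B) ∪ C = {1, 2, 3, 4, 5, 7, 11, 12, 13, 15}

{1, 2, 3, 4, 5, 7, 11, 12, 13, 15}


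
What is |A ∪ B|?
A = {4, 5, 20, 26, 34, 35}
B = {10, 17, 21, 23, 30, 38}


Set A = {4, 5, 20, 26, 34, 35}, |A| = 6
Set B = {10, 17, 21, 23, 30, 38}, |B| = 6
A ∩ B = {}, |A ∩ B| = 0
|A ∪ B| = |A| + |B| - |A ∩ B| = 6 + 6 - 0 = 12

12


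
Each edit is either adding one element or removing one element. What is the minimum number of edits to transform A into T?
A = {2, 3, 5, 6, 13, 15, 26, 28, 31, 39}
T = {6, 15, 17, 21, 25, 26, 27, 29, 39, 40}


Set A = {2, 3, 5, 6, 13, 15, 26, 28, 31, 39}
Set T = {6, 15, 17, 21, 25, 26, 27, 29, 39, 40}
Elements to remove from A (in A, not in T): {2, 3, 5, 13, 28, 31} → 6 removals
Elements to add to A (in T, not in A): {17, 21, 25, 27, 29, 40} → 6 additions
Total edits = 6 + 6 = 12

12


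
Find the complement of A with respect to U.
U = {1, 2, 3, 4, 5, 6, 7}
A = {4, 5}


Universal set U = {1, 2, 3, 4, 5, 6, 7}
Set A = {4, 5}
A' = U \ A = elements in U but not in A
Checking each element of U:
1 (not in A, include), 2 (not in A, include), 3 (not in A, include), 4 (in A, exclude), 5 (in A, exclude), 6 (not in A, include), 7 (not in A, include)
A' = {1, 2, 3, 6, 7}

{1, 2, 3, 6, 7}


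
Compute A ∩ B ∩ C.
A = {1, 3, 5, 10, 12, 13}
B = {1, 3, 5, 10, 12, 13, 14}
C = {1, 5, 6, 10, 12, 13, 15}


Set A = {1, 3, 5, 10, 12, 13}
Set B = {1, 3, 5, 10, 12, 13, 14}
Set C = {1, 5, 6, 10, 12, 13, 15}
First, A ∩ B = {1, 3, 5, 10, 12, 13}
Then, (A ∩ B) ∩ C = {1, 5, 10, 12, 13}

{1, 5, 10, 12, 13}


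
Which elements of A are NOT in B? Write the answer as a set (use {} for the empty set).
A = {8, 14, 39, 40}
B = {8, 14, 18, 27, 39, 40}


Set A = {8, 14, 39, 40}
Set B = {8, 14, 18, 27, 39, 40}
Check each element of A against B:
8 ∈ B, 14 ∈ B, 39 ∈ B, 40 ∈ B
Elements of A not in B: {}

{}


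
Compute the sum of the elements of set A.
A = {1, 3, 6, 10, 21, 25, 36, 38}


Set A = {1, 3, 6, 10, 21, 25, 36, 38}
Sum = 1 + 3 + 6 + 10 + 21 + 25 + 36 + 38 = 140

140


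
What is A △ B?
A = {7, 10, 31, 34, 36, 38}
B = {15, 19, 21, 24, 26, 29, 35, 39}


Set A = {7, 10, 31, 34, 36, 38}
Set B = {15, 19, 21, 24, 26, 29, 35, 39}
A △ B = (A \ B) ∪ (B \ A)
Elements in A but not B: {7, 10, 31, 34, 36, 38}
Elements in B but not A: {15, 19, 21, 24, 26, 29, 35, 39}
A △ B = {7, 10, 15, 19, 21, 24, 26, 29, 31, 34, 35, 36, 38, 39}

{7, 10, 15, 19, 21, 24, 26, 29, 31, 34, 35, 36, 38, 39}


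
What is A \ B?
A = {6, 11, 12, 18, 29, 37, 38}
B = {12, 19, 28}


Set A = {6, 11, 12, 18, 29, 37, 38}
Set B = {12, 19, 28}
A \ B includes elements in A that are not in B.
Check each element of A:
6 (not in B, keep), 11 (not in B, keep), 12 (in B, remove), 18 (not in B, keep), 29 (not in B, keep), 37 (not in B, keep), 38 (not in B, keep)
A \ B = {6, 11, 18, 29, 37, 38}

{6, 11, 18, 29, 37, 38}


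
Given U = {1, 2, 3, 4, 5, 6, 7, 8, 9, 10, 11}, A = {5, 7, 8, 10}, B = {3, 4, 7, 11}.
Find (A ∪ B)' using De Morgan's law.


U = {1, 2, 3, 4, 5, 6, 7, 8, 9, 10, 11}
A = {5, 7, 8, 10}, B = {3, 4, 7, 11}
A ∪ B = {3, 4, 5, 7, 8, 10, 11}
(A ∪ B)' = U \ (A ∪ B) = {1, 2, 6, 9}
Verification via A' ∩ B': A' = {1, 2, 3, 4, 6, 9, 11}, B' = {1, 2, 5, 6, 8, 9, 10}
A' ∩ B' = {1, 2, 6, 9} ✓

{1, 2, 6, 9}


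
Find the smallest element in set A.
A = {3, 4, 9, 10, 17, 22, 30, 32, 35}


Set A = {3, 4, 9, 10, 17, 22, 30, 32, 35}
Elements in ascending order: 3, 4, 9, 10, 17, 22, 30, 32, 35
The smallest element is 3.

3


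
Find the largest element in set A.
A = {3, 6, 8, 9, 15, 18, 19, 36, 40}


Set A = {3, 6, 8, 9, 15, 18, 19, 36, 40}
Elements in ascending order: 3, 6, 8, 9, 15, 18, 19, 36, 40
The largest element is 40.

40


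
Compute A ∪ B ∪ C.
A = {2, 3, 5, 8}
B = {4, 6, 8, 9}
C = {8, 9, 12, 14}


Set A = {2, 3, 5, 8}
Set B = {4, 6, 8, 9}
Set C = {8, 9, 12, 14}
First, A ∪ B = {2, 3, 4, 5, 6, 8, 9}
Then, (A ∪ B) ∪ C = {2, 3, 4, 5, 6, 8, 9, 12, 14}

{2, 3, 4, 5, 6, 8, 9, 12, 14}


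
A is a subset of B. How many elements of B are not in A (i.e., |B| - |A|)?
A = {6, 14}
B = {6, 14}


Set A = {6, 14}, |A| = 2
Set B = {6, 14}, |B| = 2
Since A ⊆ B: B \ A = {}
|B| - |A| = 2 - 2 = 0

0


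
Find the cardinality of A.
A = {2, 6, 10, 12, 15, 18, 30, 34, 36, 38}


Set A = {2, 6, 10, 12, 15, 18, 30, 34, 36, 38}
Listing elements: 2, 6, 10, 12, 15, 18, 30, 34, 36, 38
Counting: 10 elements
|A| = 10

10


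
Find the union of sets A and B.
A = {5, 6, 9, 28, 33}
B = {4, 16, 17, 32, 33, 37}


Set A = {5, 6, 9, 28, 33}
Set B = {4, 16, 17, 32, 33, 37}
A ∪ B includes all elements in either set.
Elements from A: {5, 6, 9, 28, 33}
Elements from B not already included: {4, 16, 17, 32, 37}
A ∪ B = {4, 5, 6, 9, 16, 17, 28, 32, 33, 37}

{4, 5, 6, 9, 16, 17, 28, 32, 33, 37}


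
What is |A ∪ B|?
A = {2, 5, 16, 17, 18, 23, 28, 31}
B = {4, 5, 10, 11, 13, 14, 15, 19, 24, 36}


Set A = {2, 5, 16, 17, 18, 23, 28, 31}, |A| = 8
Set B = {4, 5, 10, 11, 13, 14, 15, 19, 24, 36}, |B| = 10
A ∩ B = {5}, |A ∩ B| = 1
|A ∪ B| = |A| + |B| - |A ∩ B| = 8 + 10 - 1 = 17

17


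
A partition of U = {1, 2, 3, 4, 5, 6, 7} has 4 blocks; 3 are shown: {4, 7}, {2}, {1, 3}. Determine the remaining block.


U = {1, 2, 3, 4, 5, 6, 7}
Shown blocks: {4, 7}, {2}, {1, 3}
A partition's blocks are pairwise disjoint and cover U, so the missing block = U \ (union of shown blocks).
Union of shown blocks: {1, 2, 3, 4, 7}
Missing block = U \ (union) = {5, 6}

{5, 6}


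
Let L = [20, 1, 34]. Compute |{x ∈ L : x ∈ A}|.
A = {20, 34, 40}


Set A = {20, 34, 40}
Candidates: [20, 1, 34]
Check each candidate:
20 ∈ A, 1 ∉ A, 34 ∈ A
Count of candidates in A: 2

2


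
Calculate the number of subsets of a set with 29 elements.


The set has 29 elements.
The power set contains all possible subsets.
|P(A)| = 2^|A| = 2^29 = 536870912

536870912


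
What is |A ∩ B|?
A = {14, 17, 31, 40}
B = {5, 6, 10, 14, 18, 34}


Set A = {14, 17, 31, 40}
Set B = {5, 6, 10, 14, 18, 34}
A ∩ B = {14}
|A ∩ B| = 1

1


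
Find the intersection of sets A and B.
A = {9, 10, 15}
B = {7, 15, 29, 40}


Set A = {9, 10, 15}
Set B = {7, 15, 29, 40}
A ∩ B includes only elements in both sets.
Check each element of A against B:
9 ✗, 10 ✗, 15 ✓
A ∩ B = {15}

{15}


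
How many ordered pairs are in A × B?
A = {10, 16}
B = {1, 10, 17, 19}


Set A = {10, 16} has 2 elements.
Set B = {1, 10, 17, 19} has 4 elements.
|A × B| = |A| × |B| = 2 × 4 = 8

8


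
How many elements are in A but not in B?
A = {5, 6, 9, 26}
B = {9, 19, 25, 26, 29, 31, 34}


Set A = {5, 6, 9, 26}
Set B = {9, 19, 25, 26, 29, 31, 34}
A \ B = {5, 6}
|A \ B| = 2

2


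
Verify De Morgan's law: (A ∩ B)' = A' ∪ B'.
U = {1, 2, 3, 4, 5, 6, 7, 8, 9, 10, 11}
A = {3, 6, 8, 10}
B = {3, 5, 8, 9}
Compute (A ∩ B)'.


U = {1, 2, 3, 4, 5, 6, 7, 8, 9, 10, 11}
A = {3, 6, 8, 10}, B = {3, 5, 8, 9}
A ∩ B = {3, 8}
(A ∩ B)' = U \ (A ∩ B) = {1, 2, 4, 5, 6, 7, 9, 10, 11}
Verification via A' ∪ B': A' = {1, 2, 4, 5, 7, 9, 11}, B' = {1, 2, 4, 6, 7, 10, 11}
A' ∪ B' = {1, 2, 4, 5, 6, 7, 9, 10, 11} ✓

{1, 2, 4, 5, 6, 7, 9, 10, 11}


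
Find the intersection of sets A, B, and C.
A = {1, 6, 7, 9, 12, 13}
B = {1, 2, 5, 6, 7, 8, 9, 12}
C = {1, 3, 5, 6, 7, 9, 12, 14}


Set A = {1, 6, 7, 9, 12, 13}
Set B = {1, 2, 5, 6, 7, 8, 9, 12}
Set C = {1, 3, 5, 6, 7, 9, 12, 14}
First, A ∩ B = {1, 6, 7, 9, 12}
Then, (A ∩ B) ∩ C = {1, 6, 7, 9, 12}

{1, 6, 7, 9, 12}


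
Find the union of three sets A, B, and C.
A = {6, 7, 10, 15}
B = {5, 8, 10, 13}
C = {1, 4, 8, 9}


Set A = {6, 7, 10, 15}
Set B = {5, 8, 10, 13}
Set C = {1, 4, 8, 9}
First, A ∪ B = {5, 6, 7, 8, 10, 13, 15}
Then, (A ∪ B) ∪ C = {1, 4, 5, 6, 7, 8, 9, 10, 13, 15}

{1, 4, 5, 6, 7, 8, 9, 10, 13, 15}


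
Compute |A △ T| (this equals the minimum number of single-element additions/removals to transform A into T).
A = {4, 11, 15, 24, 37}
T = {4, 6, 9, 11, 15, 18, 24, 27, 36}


Set A = {4, 11, 15, 24, 37}
Set T = {4, 6, 9, 11, 15, 18, 24, 27, 36}
Elements to remove from A (in A, not in T): {37} → 1 removals
Elements to add to A (in T, not in A): {6, 9, 18, 27, 36} → 5 additions
Total edits = 1 + 5 = 6

6


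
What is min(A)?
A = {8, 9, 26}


Set A = {8, 9, 26}
Elements in ascending order: 8, 9, 26
The smallest element is 8.

8


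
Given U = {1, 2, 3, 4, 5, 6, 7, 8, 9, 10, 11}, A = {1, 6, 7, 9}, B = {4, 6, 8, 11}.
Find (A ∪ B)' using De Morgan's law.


U = {1, 2, 3, 4, 5, 6, 7, 8, 9, 10, 11}
A = {1, 6, 7, 9}, B = {4, 6, 8, 11}
A ∪ B = {1, 4, 6, 7, 8, 9, 11}
(A ∪ B)' = U \ (A ∪ B) = {2, 3, 5, 10}
Verification via A' ∩ B': A' = {2, 3, 4, 5, 8, 10, 11}, B' = {1, 2, 3, 5, 7, 9, 10}
A' ∩ B' = {2, 3, 5, 10} ✓

{2, 3, 5, 10}


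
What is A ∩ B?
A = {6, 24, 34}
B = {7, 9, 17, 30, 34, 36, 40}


Set A = {6, 24, 34}
Set B = {7, 9, 17, 30, 34, 36, 40}
A ∩ B includes only elements in both sets.
Check each element of A against B:
6 ✗, 24 ✗, 34 ✓
A ∩ B = {34}

{34}


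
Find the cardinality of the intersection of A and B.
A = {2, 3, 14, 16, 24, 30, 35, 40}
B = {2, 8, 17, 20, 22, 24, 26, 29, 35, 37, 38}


Set A = {2, 3, 14, 16, 24, 30, 35, 40}
Set B = {2, 8, 17, 20, 22, 24, 26, 29, 35, 37, 38}
A ∩ B = {2, 24, 35}
|A ∩ B| = 3

3


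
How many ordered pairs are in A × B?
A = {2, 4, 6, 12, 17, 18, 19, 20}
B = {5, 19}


Set A = {2, 4, 6, 12, 17, 18, 19, 20} has 8 elements.
Set B = {5, 19} has 2 elements.
|A × B| = |A| × |B| = 8 × 2 = 16

16


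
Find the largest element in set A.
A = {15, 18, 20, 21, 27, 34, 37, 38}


Set A = {15, 18, 20, 21, 27, 34, 37, 38}
Elements in ascending order: 15, 18, 20, 21, 27, 34, 37, 38
The largest element is 38.

38


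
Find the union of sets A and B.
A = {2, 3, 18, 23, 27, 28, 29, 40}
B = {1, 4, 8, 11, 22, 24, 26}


Set A = {2, 3, 18, 23, 27, 28, 29, 40}
Set B = {1, 4, 8, 11, 22, 24, 26}
A ∪ B includes all elements in either set.
Elements from A: {2, 3, 18, 23, 27, 28, 29, 40}
Elements from B not already included: {1, 4, 8, 11, 22, 24, 26}
A ∪ B = {1, 2, 3, 4, 8, 11, 18, 22, 23, 24, 26, 27, 28, 29, 40}

{1, 2, 3, 4, 8, 11, 18, 22, 23, 24, 26, 27, 28, 29, 40}


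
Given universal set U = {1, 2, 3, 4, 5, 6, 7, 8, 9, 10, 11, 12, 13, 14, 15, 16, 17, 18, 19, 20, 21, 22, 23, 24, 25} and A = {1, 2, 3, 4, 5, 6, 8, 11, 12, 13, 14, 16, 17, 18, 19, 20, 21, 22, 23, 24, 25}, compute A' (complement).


Universal set U = {1, 2, 3, 4, 5, 6, 7, 8, 9, 10, 11, 12, 13, 14, 15, 16, 17, 18, 19, 20, 21, 22, 23, 24, 25}
Set A = {1, 2, 3, 4, 5, 6, 8, 11, 12, 13, 14, 16, 17, 18, 19, 20, 21, 22, 23, 24, 25}
A' = U \ A = elements in U but not in A
Checking each element of U:
1 (in A, exclude), 2 (in A, exclude), 3 (in A, exclude), 4 (in A, exclude), 5 (in A, exclude), 6 (in A, exclude), 7 (not in A, include), 8 (in A, exclude), 9 (not in A, include), 10 (not in A, include), 11 (in A, exclude), 12 (in A, exclude), 13 (in A, exclude), 14 (in A, exclude), 15 (not in A, include), 16 (in A, exclude), 17 (in A, exclude), 18 (in A, exclude), 19 (in A, exclude), 20 (in A, exclude), 21 (in A, exclude), 22 (in A, exclude), 23 (in A, exclude), 24 (in A, exclude), 25 (in A, exclude)
A' = {7, 9, 10, 15}

{7, 9, 10, 15}
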